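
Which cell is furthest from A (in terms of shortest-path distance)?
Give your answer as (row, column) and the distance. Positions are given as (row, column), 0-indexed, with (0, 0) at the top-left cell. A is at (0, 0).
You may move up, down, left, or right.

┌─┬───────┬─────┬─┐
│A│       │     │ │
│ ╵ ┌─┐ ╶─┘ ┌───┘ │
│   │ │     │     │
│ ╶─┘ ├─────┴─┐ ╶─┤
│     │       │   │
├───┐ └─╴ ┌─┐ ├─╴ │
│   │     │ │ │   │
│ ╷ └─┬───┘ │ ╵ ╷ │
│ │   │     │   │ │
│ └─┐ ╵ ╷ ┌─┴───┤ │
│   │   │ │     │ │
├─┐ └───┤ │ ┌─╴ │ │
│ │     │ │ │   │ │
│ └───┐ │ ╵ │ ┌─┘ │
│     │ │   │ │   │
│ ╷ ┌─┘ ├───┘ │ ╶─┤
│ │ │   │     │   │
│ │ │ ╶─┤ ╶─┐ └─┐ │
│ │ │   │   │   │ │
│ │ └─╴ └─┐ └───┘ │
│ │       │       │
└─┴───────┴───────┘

Computing BFS distances from A to all cells:
Furthest cell: (10, 0)
Distance: 72 steps

Path from A to the furthest cell:

┌─┬───────┬─────┬─┐
│A│       │     │ │
│ ╵ ┌─┐ ╶─┘ ┌───┘ │
│↓  │ │     │     │
│ ╶─┘ ├─────┴─┐ ╶─┤
│↳ → ↓│  ↱ → ↓│   │
├───┐ └─╴ ┌─┐ ├─╴ │
│↓ ↰│↳ → ↑│ │↓│↱ ↓│
│ ╷ └─┬───┘ │ ╵ ╷ │
│↓│↑ ↰│↓ ↰  │↳ ↑│↓│
│ └─┐ ╵ ╷ ┌─┴───┤ │
│↳ ↓│↑ ↲│↑│↓ ← ↰│↓│
├─┐ └───┤ │ ┌─╴ │ │
│ │↳ → ↓│↑│↓│↱ ↑│↓│
│ └───┐ │ ╵ │ ┌─┘ │
│↓ ↰  │↓│↑ ↲│↑│↓ ↲│
│ ╷ ┌─┘ ├───┘ │ ╶─┤
│↓│↑│↓ ↲│↱ → ↑│↳ ↓│
│ │ │ ╶─┤ ╶─┐ └─┐ │
│↓│↑│↳ ↓│↑ ↰│   │↓│
│ │ └─╴ └─┐ └───┘ │
│B│↑ ← ↲  │↑ ← ← ↲│
└─┴───────┴───────┘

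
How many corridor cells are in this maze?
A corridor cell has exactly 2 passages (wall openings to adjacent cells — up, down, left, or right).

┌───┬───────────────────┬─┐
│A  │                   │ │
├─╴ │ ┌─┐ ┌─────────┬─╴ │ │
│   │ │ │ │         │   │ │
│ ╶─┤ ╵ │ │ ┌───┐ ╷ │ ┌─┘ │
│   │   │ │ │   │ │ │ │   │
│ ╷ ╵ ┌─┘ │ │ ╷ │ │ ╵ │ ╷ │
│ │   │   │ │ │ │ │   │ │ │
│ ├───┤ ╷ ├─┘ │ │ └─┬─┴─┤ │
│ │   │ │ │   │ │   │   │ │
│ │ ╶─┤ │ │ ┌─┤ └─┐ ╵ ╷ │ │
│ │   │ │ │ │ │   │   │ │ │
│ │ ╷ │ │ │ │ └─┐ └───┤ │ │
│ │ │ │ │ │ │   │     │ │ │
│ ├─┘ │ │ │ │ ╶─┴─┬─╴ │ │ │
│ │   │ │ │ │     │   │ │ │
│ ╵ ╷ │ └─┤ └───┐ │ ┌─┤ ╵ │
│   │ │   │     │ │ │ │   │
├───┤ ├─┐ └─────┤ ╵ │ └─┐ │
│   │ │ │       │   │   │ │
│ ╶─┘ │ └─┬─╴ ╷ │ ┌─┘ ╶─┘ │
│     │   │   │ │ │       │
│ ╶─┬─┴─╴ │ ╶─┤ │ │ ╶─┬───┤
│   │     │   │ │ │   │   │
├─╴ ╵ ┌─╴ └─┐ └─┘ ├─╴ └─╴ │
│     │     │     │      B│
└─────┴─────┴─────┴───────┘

Counting cells with exactly 2 passages:
Total corridor cells: 129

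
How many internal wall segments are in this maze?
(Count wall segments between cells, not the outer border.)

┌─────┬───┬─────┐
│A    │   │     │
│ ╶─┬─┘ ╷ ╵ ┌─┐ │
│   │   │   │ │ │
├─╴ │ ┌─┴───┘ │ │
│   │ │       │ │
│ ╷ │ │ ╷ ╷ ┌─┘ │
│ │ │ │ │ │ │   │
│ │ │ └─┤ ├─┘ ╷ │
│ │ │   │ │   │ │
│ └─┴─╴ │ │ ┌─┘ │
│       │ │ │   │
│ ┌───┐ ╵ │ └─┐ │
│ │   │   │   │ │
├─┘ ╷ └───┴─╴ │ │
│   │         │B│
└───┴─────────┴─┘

Counting internal wall segments:
Total internal walls: 49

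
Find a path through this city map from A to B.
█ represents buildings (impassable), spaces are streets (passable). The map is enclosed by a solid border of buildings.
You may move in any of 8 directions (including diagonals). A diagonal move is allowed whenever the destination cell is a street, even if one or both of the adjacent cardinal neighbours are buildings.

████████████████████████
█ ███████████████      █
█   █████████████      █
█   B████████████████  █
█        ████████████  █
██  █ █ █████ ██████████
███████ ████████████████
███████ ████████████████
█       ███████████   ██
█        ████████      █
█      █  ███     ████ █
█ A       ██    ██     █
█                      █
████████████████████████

Finding the shortest path from A to B:
Movement: 8-directional
Path length: 10 steps
Directions: right → up-right → up-right → up-right → up-right → up → up → up-left → left → up-left

Solution:

████████████████████████
█ ███████████████      █
█   █████████████      █
█   B████████████████  █
█    ↖←  ████████████  █
██  █ █↖█████ ██████████
███████↑████████████████
███████↑████████████████
█     ↗ ███████████   ██
█    ↗   ████████      █
█   ↗  █  ███     ████ █
█ A↗      ██    ██     █
█                      █
████████████████████████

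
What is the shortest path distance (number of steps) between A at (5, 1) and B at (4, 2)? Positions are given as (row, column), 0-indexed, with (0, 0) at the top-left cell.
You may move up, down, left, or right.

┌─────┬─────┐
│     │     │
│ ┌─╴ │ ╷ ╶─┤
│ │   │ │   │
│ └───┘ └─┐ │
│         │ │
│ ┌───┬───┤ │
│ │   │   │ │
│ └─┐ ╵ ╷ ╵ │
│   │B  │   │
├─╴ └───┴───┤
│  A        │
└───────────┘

Finding path from (5, 1) to (4, 2):
Path: (5,1) → (4,1) → (4,0) → (3,0) → (2,0) → (2,1) → (2,2) → (2,3) → (1,3) → (0,3) → (0,4) → (1,4) → (1,5) → (2,5) → (3,5) → (4,5) → (4,4) → (3,4) → (3,3) → (4,3) → (4,2)
Distance: 20 steps

Solution:

┌─────┬─────┐
│     │↱ ↓  │
│ ┌─╴ │ ╷ ╶─┤
│ │   │↑│↳ ↓│
│ └───┘ └─┐ │
│↱ → → ↑  │↓│
│ ┌───┬───┤ │
│↑│   │↓ ↰│↓│
│ └─┐ ╵ ╷ ╵ │
│↑ ↰│B ↲│↑ ↲│
├─╴ └───┴───┤
│  A        │
└───────────┘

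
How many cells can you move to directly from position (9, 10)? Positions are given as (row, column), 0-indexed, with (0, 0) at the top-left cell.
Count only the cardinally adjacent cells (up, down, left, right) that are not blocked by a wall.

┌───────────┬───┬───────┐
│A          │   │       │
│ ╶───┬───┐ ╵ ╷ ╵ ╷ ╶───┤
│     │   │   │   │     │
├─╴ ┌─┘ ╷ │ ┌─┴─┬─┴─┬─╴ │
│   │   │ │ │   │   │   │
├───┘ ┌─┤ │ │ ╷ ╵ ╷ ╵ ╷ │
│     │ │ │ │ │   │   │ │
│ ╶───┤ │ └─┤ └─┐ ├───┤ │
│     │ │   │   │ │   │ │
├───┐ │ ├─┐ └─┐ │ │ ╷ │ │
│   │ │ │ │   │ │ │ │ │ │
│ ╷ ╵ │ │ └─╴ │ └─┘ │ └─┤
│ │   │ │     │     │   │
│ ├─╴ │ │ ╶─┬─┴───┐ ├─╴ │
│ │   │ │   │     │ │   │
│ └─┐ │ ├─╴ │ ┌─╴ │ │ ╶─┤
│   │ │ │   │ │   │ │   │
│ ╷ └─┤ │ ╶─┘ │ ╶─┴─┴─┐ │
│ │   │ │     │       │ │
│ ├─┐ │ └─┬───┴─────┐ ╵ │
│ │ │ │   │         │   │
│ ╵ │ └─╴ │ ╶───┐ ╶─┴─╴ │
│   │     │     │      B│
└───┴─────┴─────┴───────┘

Checking passable neighbors of (9, 10):
Neighbors: (10, 10), (9, 9)
Count: 2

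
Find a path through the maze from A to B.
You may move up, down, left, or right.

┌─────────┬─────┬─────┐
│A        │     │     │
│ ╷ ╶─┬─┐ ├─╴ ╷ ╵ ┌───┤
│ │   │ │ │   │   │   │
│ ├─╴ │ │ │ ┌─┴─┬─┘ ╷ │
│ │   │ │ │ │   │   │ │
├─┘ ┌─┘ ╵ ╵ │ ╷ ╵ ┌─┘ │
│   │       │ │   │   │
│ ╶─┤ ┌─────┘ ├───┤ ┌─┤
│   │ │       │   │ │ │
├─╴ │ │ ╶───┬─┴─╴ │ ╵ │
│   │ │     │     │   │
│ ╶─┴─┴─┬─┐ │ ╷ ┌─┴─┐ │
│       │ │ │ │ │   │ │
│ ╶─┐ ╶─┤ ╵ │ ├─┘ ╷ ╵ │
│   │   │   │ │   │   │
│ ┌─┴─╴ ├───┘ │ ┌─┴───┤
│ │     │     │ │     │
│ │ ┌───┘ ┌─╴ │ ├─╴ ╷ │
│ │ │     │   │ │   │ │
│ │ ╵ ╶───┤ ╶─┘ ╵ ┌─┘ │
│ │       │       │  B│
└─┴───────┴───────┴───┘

Finding the shortest path through the maze:
Path length: 40 steps
Directions: right → down → right → down → left → down → left → down → right → down → left → down → right → right → down → right → down → left → left → down → down → right → up → right → right → up → right → right → down → left → down → right → right → right → up → right → up → right → down → down

Solution:

┌─────────┬─────┬─────┐
│A ↓      │     │     │
│ ╷ ╶─┬─┐ ├─╴ ╷ ╵ ┌───┤
│ │↳ ↓│ │ │   │   │   │
│ ├─╴ │ │ │ ┌─┴─┬─┘ ╷ │
│ │↓ ↲│ │ │ │   │   │ │
├─┘ ┌─┘ ╵ ╵ │ ╷ ╵ ┌─┘ │
│↓ ↲│       │ │   │   │
│ ╶─┤ ┌─────┘ ├───┤ ┌─┤
│↳ ↓│ │       │   │ │ │
├─╴ │ │ ╶───┬─┴─╴ │ ╵ │
│↓ ↲│ │     │     │   │
│ ╶─┴─┴─┬─┐ │ ╷ ┌─┴─┐ │
│↳ → ↓  │ │ │ │ │   │ │
│ ╶─┐ ╶─┤ ╵ │ ├─┘ ╷ ╵ │
│   │↳ ↓│   │ │   │   │
│ ┌─┴─╴ ├───┘ │ ┌─┴───┤
│ │↓ ← ↲│↱ → ↓│ │  ↱ ↓│
│ │ ┌───┘ ┌─╴ │ ├─╴ ╷ │
│ │↓│↱ → ↑│↓ ↲│ │↱ ↑│↓│
│ │ ╵ ╶───┤ ╶─┘ ╵ ┌─┘ │
│ │↳ ↑    │↳ → → ↑│  B│
└─┴───────┴───────┴───┘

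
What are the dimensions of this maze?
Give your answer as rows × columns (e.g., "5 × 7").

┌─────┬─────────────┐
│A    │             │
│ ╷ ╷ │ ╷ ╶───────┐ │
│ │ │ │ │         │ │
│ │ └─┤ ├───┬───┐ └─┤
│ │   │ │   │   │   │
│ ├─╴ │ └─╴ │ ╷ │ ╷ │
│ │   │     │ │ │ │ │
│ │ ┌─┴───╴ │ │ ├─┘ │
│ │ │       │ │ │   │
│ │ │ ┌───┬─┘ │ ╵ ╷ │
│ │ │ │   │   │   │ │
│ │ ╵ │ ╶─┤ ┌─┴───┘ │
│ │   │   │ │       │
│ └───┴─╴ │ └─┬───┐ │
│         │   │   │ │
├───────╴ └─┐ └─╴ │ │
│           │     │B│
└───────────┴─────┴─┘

Counting the maze dimensions:
Rows (vertical): 9
Columns (horizontal): 10
Dimensions: 9 × 10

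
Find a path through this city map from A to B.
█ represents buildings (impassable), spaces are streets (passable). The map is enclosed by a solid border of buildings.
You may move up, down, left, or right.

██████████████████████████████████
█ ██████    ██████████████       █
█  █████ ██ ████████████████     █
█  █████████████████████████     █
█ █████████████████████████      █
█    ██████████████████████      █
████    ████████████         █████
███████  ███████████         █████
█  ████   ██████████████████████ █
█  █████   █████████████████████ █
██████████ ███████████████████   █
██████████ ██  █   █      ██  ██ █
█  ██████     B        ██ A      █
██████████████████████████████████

Finding the shortest path from A to B:
Movement: cardinal only
Path length: 14 steps
Directions: left → up → left → left → left → down → left → left → left → left → left → left → left → left

Solution:

██████████████████████████████████
█ ██████    ██████████████       █
█  █████ ██ ████████████████     █
█  █████████████████████████     █
█ █████████████████████████      █
█    ██████████████████████      █
████    ████████████         █████
███████  ███████████         █████
█  ████   ██████████████████████ █
█  █████   █████████████████████ █
██████████ ███████████████████   █
██████████ ██  █   █  ↓←←↰██  ██ █
█  ██████     B←←←←←←←↲██↑A      █
██████████████████████████████████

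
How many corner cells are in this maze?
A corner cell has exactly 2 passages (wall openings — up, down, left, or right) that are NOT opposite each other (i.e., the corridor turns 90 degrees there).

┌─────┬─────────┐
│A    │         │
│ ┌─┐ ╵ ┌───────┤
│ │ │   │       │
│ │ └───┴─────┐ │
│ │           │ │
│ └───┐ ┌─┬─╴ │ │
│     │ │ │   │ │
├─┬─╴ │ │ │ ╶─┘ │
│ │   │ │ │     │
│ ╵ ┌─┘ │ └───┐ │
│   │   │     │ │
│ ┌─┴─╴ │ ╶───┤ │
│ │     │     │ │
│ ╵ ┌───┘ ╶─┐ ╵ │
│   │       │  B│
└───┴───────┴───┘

Counting corner cells (2 non-opposite passages):
Total corners: 23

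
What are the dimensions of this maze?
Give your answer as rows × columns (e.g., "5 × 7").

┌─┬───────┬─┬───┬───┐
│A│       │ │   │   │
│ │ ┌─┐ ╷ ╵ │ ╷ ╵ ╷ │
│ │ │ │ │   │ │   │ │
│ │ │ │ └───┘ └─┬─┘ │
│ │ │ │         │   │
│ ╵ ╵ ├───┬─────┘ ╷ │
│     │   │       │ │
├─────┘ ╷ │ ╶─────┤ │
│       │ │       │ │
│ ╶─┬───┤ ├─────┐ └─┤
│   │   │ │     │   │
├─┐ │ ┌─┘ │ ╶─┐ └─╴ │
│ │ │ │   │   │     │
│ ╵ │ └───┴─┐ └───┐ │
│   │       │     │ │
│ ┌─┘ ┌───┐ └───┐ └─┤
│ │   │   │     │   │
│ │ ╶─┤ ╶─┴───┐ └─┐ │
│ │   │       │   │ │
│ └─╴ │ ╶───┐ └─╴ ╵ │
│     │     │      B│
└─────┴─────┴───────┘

Counting the maze dimensions:
Rows (vertical): 11
Columns (horizontal): 10
Dimensions: 11 × 10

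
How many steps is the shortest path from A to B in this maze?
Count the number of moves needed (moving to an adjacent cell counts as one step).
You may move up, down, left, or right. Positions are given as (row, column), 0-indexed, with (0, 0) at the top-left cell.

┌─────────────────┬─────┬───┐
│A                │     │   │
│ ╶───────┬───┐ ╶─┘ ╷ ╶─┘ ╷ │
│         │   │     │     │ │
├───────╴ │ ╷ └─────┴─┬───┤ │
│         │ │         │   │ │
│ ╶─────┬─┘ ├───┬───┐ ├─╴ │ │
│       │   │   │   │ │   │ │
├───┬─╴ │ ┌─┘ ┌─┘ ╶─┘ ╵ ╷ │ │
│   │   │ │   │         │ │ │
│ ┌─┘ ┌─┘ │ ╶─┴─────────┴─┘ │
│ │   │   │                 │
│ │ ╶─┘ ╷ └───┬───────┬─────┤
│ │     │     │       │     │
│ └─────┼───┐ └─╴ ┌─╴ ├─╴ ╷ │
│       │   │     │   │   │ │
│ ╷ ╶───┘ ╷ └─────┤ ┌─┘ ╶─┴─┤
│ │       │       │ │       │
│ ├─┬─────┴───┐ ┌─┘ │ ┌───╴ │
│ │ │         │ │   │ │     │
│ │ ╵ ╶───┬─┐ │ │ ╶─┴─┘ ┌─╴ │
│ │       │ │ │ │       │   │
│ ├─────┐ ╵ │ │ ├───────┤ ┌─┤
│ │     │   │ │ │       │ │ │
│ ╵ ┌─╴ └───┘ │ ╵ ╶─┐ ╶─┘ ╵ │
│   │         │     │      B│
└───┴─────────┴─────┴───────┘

Using BFS to find shortest path:
Start: (0, 0), End: (12, 13)
Path found:
(0,0) → (1,0) → (1,1) → (1,2) → (1,3) → (1,4) → (2,4) → (2,3) → (2,2) → (2,1) → (2,0) → (3,0) → (3,1) → (3,2) → (3,3) → (4,3) → (4,2) → (5,2) → (5,1) → (6,1) → (6,2) → (6,3) → (5,3) → (5,4) → (6,4) → (6,5) → (6,6) → (7,6) → (7,7) → (7,8) → (6,8) → (6,9) → (6,10) → (7,10) → (7,9) → (8,9) → (9,9) → (9,8) → (10,8) → (10,9) → (10,10) → (10,11) → (9,11) → (9,12) → (9,13) → (10,13) → (10,12) → (11,12) → (12,12) → (12,13)
Number of steps: 49

Solution:

┌─────────────────┬─────┬───┐
│A                │     │   │
│ ╶───────┬───┐ ╶─┘ ╷ ╶─┘ ╷ │
│↳ → → → ↓│   │     │     │ │
├───────╴ │ ╷ └─────┴─┬───┤ │
│↓ ← ← ← ↲│ │         │   │ │
│ ╶─────┬─┘ ├───┬───┐ ├─╴ │ │
│↳ → → ↓│   │   │   │ │   │ │
├───┬─╴ │ ┌─┘ ┌─┘ ╶─┘ ╵ ╷ │ │
│   │↓ ↲│ │   │         │ │ │
│ ┌─┘ ┌─┘ │ ╶─┴─────────┴─┘ │
│ │↓ ↲│↱ ↓│                 │
│ │ ╶─┘ ╷ └───┬───────┬─────┤
│ │↳ → ↑│↳ → ↓│  ↱ → ↓│     │
│ └─────┼───┐ └─╴ ┌─╴ ├─╴ ╷ │
│       │   │↳ → ↑│↓ ↲│   │ │
│ ╷ ╶───┘ ╷ └─────┤ ┌─┘ ╶─┴─┤
│ │       │       │↓│       │
│ ├─┬─────┴───┐ ┌─┘ │ ┌───╴ │
│ │ │         │ │↓ ↲│ │↱ → ↓│
│ │ ╵ ╶───┬─┐ │ │ ╶─┴─┘ ┌─╴ │
│ │       │ │ │ │↳ → → ↑│↓ ↲│
│ ├─────┐ ╵ │ │ ├───────┤ ┌─┤
│ │     │   │ │ │       │↓│ │
│ ╵ ┌─╴ └───┘ │ ╵ ╶─┐ ╶─┘ ╵ │
│   │         │     │    ↳ B│
└───┴─────────┴─────┴───────┘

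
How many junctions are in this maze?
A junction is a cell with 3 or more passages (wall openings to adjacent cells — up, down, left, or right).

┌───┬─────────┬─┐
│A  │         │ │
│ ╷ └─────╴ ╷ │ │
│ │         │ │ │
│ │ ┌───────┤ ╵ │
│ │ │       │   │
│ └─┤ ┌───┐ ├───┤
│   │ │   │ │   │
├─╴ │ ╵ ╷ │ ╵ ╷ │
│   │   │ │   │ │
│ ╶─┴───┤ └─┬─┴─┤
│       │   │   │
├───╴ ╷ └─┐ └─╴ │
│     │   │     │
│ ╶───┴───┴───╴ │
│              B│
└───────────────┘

Checking each cell for number of passages:

Junctions found (3+ passages):
  (0, 5): 3 passages
  (1, 1): 3 passages
  (5, 2): 3 passages
  (6, 7): 3 passages
Total junctions: 4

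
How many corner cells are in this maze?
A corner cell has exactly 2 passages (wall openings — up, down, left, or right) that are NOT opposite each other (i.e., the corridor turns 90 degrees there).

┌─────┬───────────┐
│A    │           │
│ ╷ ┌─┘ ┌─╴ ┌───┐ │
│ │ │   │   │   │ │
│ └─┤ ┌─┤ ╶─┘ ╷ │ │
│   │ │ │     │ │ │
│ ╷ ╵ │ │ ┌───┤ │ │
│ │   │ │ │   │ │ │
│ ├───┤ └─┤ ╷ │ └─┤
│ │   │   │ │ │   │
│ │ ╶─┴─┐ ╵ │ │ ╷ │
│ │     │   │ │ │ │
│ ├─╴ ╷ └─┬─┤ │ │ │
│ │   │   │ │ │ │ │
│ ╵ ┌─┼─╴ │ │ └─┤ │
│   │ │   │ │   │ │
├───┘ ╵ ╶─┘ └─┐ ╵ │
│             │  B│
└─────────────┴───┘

Counting corner cells (2 non-opposite passages):
Total corners: 35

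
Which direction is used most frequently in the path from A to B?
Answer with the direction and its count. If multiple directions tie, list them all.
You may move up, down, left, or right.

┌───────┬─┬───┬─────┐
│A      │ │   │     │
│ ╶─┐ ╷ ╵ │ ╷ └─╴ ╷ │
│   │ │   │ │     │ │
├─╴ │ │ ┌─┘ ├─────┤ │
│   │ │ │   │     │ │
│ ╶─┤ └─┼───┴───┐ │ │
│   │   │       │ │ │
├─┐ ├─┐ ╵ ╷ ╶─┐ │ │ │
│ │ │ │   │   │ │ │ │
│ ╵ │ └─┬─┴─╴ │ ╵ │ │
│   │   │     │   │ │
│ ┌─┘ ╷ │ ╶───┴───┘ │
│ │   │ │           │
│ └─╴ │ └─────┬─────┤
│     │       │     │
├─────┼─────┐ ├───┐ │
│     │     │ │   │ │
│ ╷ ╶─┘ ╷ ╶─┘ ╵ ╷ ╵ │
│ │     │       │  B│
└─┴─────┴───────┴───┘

Directions: down, right, down, left, down, right, down, down, left, down, down, right, right, up, up, right, down, down, right, right, right, down, down, right, up, right, down, right
Counts: {'down': 12, 'right': 11, 'left': 2, 'up': 3}
Most common: down (12 times)

Solution:

┌───────┬─┬───┬─────┐
│A      │ │   │     │
│ ╶─┐ ╷ ╵ │ ╷ └─╴ ╷ │
│↳ ↓│ │   │ │     │ │
├─╴ │ │ ┌─┘ ├─────┤ │
│↓ ↲│ │ │   │     │ │
│ ╶─┤ └─┼───┴───┐ │ │
│↳ ↓│   │       │ │ │
├─┐ ├─┐ ╵ ╷ ╶─┐ │ │ │
│ │↓│ │   │   │ │ │ │
│ ╵ │ └─┬─┴─╴ │ ╵ │ │
│↓ ↲│↱ ↓│     │   │ │
│ ┌─┘ ╷ │ ╶───┴───┘ │
│↓│  ↑│↓│           │
│ └─╴ │ └─────┬─────┤
│↳ → ↑│↳ → → ↓│     │
├─────┼─────┐ ├───┐ │
│     │     │↓│↱ ↓│ │
│ ╷ ╶─┘ ╷ ╶─┘ ╵ ╷ ╵ │
│ │     │    ↳ ↑│↳ B│
└─┴─────┴───────┴───┘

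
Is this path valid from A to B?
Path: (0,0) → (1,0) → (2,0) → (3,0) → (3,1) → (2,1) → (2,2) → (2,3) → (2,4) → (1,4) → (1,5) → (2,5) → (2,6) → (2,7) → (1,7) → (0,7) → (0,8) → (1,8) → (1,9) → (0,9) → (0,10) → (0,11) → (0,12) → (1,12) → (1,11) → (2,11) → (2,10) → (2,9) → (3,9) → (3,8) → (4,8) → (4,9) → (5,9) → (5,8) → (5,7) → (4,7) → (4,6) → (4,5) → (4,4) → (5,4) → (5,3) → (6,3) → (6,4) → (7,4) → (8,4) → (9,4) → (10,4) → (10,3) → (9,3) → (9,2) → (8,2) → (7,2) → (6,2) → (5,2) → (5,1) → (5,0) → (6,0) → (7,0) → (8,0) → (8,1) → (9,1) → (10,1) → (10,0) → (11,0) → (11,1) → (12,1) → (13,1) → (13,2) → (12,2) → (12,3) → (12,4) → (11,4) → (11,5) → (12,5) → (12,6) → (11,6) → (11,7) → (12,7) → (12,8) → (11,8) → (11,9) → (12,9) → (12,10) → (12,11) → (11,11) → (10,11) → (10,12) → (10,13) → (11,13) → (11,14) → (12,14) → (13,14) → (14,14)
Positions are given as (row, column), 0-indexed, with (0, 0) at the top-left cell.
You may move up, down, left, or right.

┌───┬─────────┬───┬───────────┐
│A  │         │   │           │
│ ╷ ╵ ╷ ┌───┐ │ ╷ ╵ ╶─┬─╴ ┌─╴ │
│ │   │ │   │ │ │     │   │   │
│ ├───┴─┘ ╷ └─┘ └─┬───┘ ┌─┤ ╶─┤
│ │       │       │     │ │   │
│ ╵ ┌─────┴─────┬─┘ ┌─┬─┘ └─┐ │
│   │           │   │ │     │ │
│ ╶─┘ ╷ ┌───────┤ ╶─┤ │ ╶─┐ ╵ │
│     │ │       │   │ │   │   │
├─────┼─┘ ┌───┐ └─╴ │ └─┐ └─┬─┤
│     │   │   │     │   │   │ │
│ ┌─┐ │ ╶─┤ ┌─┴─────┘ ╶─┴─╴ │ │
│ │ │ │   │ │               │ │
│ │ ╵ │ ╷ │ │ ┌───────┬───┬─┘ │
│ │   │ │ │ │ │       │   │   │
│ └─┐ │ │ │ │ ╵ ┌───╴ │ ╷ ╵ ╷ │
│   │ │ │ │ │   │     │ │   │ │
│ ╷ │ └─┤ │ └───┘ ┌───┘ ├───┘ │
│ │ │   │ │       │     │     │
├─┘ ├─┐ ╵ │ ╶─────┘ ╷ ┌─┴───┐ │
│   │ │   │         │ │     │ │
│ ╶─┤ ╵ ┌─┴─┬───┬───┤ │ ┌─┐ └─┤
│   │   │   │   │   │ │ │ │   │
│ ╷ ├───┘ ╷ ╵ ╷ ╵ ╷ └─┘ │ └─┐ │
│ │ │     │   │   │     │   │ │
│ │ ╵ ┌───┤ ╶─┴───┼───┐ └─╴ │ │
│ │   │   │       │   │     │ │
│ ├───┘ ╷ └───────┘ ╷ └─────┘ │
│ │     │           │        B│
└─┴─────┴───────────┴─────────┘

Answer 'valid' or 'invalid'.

Checking path validity:
Result: All consecutive moves are passable.

valid

Correct solution:

┌───┬─────────┬───┬───────────┐
│A  │         │↱ ↓│↱ → → ↓    │
│ ╷ ╵ ╷ ┌───┐ │ ╷ ╵ ╶─┬─╴ ┌─╴ │
│↓│   │ │↱ ↓│ │↑│↳ ↑  │↓ ↲│   │
│ ├───┴─┘ ╷ └─┘ └─┬───┘ ┌─┤ ╶─┤
│↓│↱ → → ↑│↳ → ↑  │↓ ← ↲│ │   │
│ ╵ ┌─────┴─────┬─┘ ┌─┬─┘ └─┐ │
│↳ ↑│           │↓ ↲│ │     │ │
│ ╶─┘ ╷ ┌───────┤ ╶─┤ │ ╶─┐ ╵ │
│     │ │↓ ← ← ↰│↳ ↓│ │   │   │
├─────┼─┘ ┌───┐ └─╴ │ └─┐ └─┬─┤
│↓ ← ↰│↓ ↲│   │↑ ← ↲│   │   │ │
│ ┌─┐ │ ╶─┤ ┌─┴─────┘ ╶─┴─╴ │ │
│↓│ │↑│↳ ↓│ │               │ │
│ │ ╵ │ ╷ │ │ ┌───────┬───┬─┘ │
│↓│  ↑│ │↓│ │ │       │   │   │
│ └─┐ │ │ │ │ ╵ ┌───╴ │ ╷ ╵ ╷ │
│↳ ↓│↑│ │↓│ │   │     │ │   │ │
│ ╷ │ └─┤ │ └───┘ ┌───┘ ├───┘ │
│ │↓│↑ ↰│↓│       │     │     │
├─┘ ├─┐ ╵ │ ╶─────┘ ╷ ┌─┴───┐ │
│↓ ↲│ │↑ ↲│         │ │↱ → ↓│ │
│ ╶─┤ ╵ ┌─┴─┬───┬───┤ │ ┌─┐ └─┤
│↳ ↓│   │↱ ↓│↱ ↓│↱ ↓│ │↑│ │↳ ↓│
│ ╷ ├───┘ ╷ ╵ ╷ ╵ ╷ └─┘ │ └─┐ │
│ │↓│↱ → ↑│↳ ↑│↳ ↑│↳ → ↑│   │↓│
│ │ ╵ ┌───┤ ╶─┴───┼───┐ └─╴ │ │
│ │↳ ↑│   │       │   │     │↓│
│ ├───┘ ╷ └───────┘ ╷ └─────┘ │
│ │     │           │        B│
└─┴─────┴───────────┴─────────┘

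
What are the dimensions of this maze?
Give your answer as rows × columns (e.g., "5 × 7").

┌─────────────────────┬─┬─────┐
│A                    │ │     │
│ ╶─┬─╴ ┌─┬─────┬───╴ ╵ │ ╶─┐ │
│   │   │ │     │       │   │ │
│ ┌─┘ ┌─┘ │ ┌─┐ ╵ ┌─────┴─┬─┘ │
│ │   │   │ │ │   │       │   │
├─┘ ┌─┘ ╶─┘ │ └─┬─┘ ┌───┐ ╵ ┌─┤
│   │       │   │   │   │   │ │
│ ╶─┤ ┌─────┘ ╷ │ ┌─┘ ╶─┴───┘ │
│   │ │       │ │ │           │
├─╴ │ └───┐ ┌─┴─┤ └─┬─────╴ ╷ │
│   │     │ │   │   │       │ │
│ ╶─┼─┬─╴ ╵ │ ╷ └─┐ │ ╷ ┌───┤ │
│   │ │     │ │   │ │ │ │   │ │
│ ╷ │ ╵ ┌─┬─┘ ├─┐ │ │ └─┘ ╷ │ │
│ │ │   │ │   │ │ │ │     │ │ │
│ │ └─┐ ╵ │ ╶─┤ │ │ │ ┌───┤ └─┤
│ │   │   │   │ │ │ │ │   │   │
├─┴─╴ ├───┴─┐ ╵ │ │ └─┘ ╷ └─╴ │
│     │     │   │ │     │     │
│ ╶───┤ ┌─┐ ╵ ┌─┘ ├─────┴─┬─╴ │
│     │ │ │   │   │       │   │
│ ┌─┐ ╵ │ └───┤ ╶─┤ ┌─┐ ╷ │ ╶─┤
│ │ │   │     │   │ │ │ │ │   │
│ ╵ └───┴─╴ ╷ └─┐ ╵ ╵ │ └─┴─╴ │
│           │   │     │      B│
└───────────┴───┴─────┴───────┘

Counting the maze dimensions:
Rows (vertical): 13
Columns (horizontal): 15
Dimensions: 13 × 15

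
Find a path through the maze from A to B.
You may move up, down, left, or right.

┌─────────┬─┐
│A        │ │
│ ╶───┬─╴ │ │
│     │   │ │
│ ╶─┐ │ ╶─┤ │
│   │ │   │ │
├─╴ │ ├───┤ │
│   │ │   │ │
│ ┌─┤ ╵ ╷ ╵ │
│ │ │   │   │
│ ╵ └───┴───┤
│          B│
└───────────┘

Finding the shortest path through the maze:
Path length: 12 steps
Directions: down → down → right → down → left → down → down → right → right → right → right → right

Solution:

┌─────────┬─┐
│A        │ │
│ ╶───┬─╴ │ │
│↓    │   │ │
│ ╶─┐ │ ╶─┤ │
│↳ ↓│ │   │ │
├─╴ │ ├───┤ │
│↓ ↲│ │   │ │
│ ┌─┤ ╵ ╷ ╵ │
│↓│ │   │   │
│ ╵ └───┴───┤
│↳ → → → → B│
└───────────┘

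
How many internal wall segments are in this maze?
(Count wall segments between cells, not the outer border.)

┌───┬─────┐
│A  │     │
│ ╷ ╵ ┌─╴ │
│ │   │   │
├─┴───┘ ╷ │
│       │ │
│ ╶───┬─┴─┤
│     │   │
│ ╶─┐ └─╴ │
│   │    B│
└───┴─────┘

Counting internal wall segments:
Total internal walls: 16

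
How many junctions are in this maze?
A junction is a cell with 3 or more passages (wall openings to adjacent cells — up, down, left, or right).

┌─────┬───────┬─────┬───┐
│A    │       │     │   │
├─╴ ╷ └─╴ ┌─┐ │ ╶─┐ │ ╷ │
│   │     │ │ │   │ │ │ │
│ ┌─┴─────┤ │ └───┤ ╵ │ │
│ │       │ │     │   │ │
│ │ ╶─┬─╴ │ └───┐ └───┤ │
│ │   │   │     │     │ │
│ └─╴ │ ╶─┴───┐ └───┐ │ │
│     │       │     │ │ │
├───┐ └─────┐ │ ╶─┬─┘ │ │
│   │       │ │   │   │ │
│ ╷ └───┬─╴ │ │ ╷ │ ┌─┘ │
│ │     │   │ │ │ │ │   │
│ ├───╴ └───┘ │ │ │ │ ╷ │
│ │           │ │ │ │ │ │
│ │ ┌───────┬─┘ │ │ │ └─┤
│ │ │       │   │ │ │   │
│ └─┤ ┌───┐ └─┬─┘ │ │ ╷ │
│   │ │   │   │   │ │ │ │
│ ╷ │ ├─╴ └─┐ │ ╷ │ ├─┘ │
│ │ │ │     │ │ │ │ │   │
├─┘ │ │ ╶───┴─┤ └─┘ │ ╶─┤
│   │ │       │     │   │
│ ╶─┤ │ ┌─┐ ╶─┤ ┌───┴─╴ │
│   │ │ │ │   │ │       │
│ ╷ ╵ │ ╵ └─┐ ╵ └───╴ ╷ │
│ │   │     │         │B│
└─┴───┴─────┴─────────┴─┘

Checking each cell for number of passages:

Junctions found (3+ passages):
  (0, 1): 3 passages
  (0, 4): 3 passages
  (4, 2): 3 passages
  (4, 7): 3 passages
  (5, 7): 3 passages
  (6, 11): 3 passages
  (7, 3): 3 passages
  (8, 10): 3 passages
  (9, 0): 3 passages
  (9, 8): 3 passages
  (10, 4): 3 passages
  (11, 3): 3 passages
  (11, 5): 3 passages
  (11, 7): 3 passages
  (12, 0): 3 passages
  (12, 10): 3 passages
  (12, 11): 3 passages
  (13, 4): 3 passages
  (13, 7): 3 passages
Total junctions: 19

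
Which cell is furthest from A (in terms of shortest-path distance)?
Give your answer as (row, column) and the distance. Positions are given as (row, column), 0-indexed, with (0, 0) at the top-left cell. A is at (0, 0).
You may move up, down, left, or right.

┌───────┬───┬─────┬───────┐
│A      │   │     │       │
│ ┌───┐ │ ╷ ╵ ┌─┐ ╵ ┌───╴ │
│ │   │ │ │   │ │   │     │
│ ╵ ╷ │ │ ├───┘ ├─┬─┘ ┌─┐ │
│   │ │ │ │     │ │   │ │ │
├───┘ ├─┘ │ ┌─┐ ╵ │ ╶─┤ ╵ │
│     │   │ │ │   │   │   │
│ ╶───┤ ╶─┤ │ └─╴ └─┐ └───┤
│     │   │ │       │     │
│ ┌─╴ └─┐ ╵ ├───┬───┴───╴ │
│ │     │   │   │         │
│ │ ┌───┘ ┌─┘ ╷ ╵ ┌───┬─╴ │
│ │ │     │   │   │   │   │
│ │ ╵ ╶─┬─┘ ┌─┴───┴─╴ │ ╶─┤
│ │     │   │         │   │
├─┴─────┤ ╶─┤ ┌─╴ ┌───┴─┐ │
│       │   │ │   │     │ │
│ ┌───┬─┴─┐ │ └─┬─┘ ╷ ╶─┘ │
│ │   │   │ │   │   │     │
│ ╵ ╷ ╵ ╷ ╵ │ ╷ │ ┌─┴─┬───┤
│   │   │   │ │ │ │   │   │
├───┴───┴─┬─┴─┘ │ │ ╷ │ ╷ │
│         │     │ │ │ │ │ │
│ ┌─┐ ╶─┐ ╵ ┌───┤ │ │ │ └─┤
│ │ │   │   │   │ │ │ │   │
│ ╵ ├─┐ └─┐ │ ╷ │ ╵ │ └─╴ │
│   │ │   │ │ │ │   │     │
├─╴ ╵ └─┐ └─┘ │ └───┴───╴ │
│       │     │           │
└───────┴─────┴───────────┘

Computing BFS distances from A to all cells:
Furthest cell: (6, 9)
Distance: 113 steps

Path from A to the furthest cell:

┌───────┬───┬─────┬───────┐
│A      │↱ ↓│↱ → ↓│↱ → → ↓│
│ ┌───┐ │ ╷ ╵ ┌─┐ ╵ ┌───╴ │
│↓│↱ ↓│ │↑│↳ ↑│ │↳ ↑│↓ ← ↲│
│ ╵ ╷ │ │ ├───┘ ├─┬─┘ ┌─┐ │
│↳ ↑│↓│ │↑│     │ │↓ ↲│ │ │
├───┘ ├─┘ │ ┌─┐ ╵ │ ╶─┤ ╵ │
│↓ ← ↲│↱ ↑│ │ │   │↳ ↓│   │
│ ╶───┤ ╶─┤ │ └─╴ └─┐ └───┤
│↳ → ↓│↑ ↰│ │       │↳ → ↓│
│ ┌─╴ └─┐ ╵ ├───┬───┴───╴ │
│ │↓ ↲  │↑  │   │        ↓│
│ │ ┌───┘ ┌─┘ ╷ ╵ ┌───┬─╴ │
│ │↓│↱ → ↑│   │   │B ↰│↓ ↲│
│ │ ╵ ╶─┬─┘ ┌─┴───┴─╴ │ ╶─┤
│ │↳ ↑  │   │↱ → → → ↑│↳ ↓│
├─┴─────┤ ╶─┤ ┌─╴ ┌───┴─┐ │
│       │   │↑│   │↓ ↰  │↓│
│ ┌───┬─┴─┐ │ └─┬─┘ ╷ ╶─┘ │
│ │   │   │ │↑ ↰│↓ ↲│↑ ← ↲│
│ ╵ ╷ ╵ ╷ ╵ │ ╷ │ ┌─┴─┬───┤
│   │   │   │ │↑│↓│↱ ↓│   │
├───┴───┴─┬─┴─┘ │ │ ╷ │ ╷ │
│    ↱ → ↓│↱ → ↑│↓│↑│↓│ │ │
│ ┌─┐ ╶─┐ ╵ ┌───┤ │ │ │ └─┤
│ │ │↑ ↰│↳ ↑│↓ ↰│↓│↑│↓│   │
│ ╵ ├─┐ └─┐ │ ╷ │ ╵ │ └─╴ │
│   │ │↑ ↰│ │↓│↑│↳ ↑│↳ → ↓│
├─╴ ╵ └─┐ └─┘ │ └───┴───╴ │
│       │↑ ← ↲│↑ ← ← ← ← ↲│
└───────┴─────┴───────────┘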